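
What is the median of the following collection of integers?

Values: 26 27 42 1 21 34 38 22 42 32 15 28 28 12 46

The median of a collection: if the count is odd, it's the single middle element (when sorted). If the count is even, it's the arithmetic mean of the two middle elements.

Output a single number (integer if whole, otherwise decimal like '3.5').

Step 1: insert 26 -> lo=[26] (size 1, max 26) hi=[] (size 0) -> median=26
Step 2: insert 27 -> lo=[26] (size 1, max 26) hi=[27] (size 1, min 27) -> median=26.5
Step 3: insert 42 -> lo=[26, 27] (size 2, max 27) hi=[42] (size 1, min 42) -> median=27
Step 4: insert 1 -> lo=[1, 26] (size 2, max 26) hi=[27, 42] (size 2, min 27) -> median=26.5
Step 5: insert 21 -> lo=[1, 21, 26] (size 3, max 26) hi=[27, 42] (size 2, min 27) -> median=26
Step 6: insert 34 -> lo=[1, 21, 26] (size 3, max 26) hi=[27, 34, 42] (size 3, min 27) -> median=26.5
Step 7: insert 38 -> lo=[1, 21, 26, 27] (size 4, max 27) hi=[34, 38, 42] (size 3, min 34) -> median=27
Step 8: insert 22 -> lo=[1, 21, 22, 26] (size 4, max 26) hi=[27, 34, 38, 42] (size 4, min 27) -> median=26.5
Step 9: insert 42 -> lo=[1, 21, 22, 26, 27] (size 5, max 27) hi=[34, 38, 42, 42] (size 4, min 34) -> median=27
Step 10: insert 32 -> lo=[1, 21, 22, 26, 27] (size 5, max 27) hi=[32, 34, 38, 42, 42] (size 5, min 32) -> median=29.5
Step 11: insert 15 -> lo=[1, 15, 21, 22, 26, 27] (size 6, max 27) hi=[32, 34, 38, 42, 42] (size 5, min 32) -> median=27
Step 12: insert 28 -> lo=[1, 15, 21, 22, 26, 27] (size 6, max 27) hi=[28, 32, 34, 38, 42, 42] (size 6, min 28) -> median=27.5
Step 13: insert 28 -> lo=[1, 15, 21, 22, 26, 27, 28] (size 7, max 28) hi=[28, 32, 34, 38, 42, 42] (size 6, min 28) -> median=28
Step 14: insert 12 -> lo=[1, 12, 15, 21, 22, 26, 27] (size 7, max 27) hi=[28, 28, 32, 34, 38, 42, 42] (size 7, min 28) -> median=27.5
Step 15: insert 46 -> lo=[1, 12, 15, 21, 22, 26, 27, 28] (size 8, max 28) hi=[28, 32, 34, 38, 42, 42, 46] (size 7, min 28) -> median=28

Answer: 28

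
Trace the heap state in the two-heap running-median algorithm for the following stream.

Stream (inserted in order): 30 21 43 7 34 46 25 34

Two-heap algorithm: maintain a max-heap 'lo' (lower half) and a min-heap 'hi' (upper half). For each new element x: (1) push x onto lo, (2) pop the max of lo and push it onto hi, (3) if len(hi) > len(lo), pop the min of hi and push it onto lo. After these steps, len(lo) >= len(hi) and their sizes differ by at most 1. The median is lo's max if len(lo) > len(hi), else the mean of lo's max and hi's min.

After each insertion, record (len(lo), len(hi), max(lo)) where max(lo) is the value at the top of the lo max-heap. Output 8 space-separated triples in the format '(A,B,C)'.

Answer: (1,0,30) (1,1,21) (2,1,30) (2,2,21) (3,2,30) (3,3,30) (4,3,30) (4,4,30)

Derivation:
Step 1: insert 30 -> lo=[30] hi=[] -> (len(lo)=1, len(hi)=0, max(lo)=30)
Step 2: insert 21 -> lo=[21] hi=[30] -> (len(lo)=1, len(hi)=1, max(lo)=21)
Step 3: insert 43 -> lo=[21, 30] hi=[43] -> (len(lo)=2, len(hi)=1, max(lo)=30)
Step 4: insert 7 -> lo=[7, 21] hi=[30, 43] -> (len(lo)=2, len(hi)=2, max(lo)=21)
Step 5: insert 34 -> lo=[7, 21, 30] hi=[34, 43] -> (len(lo)=3, len(hi)=2, max(lo)=30)
Step 6: insert 46 -> lo=[7, 21, 30] hi=[34, 43, 46] -> (len(lo)=3, len(hi)=3, max(lo)=30)
Step 7: insert 25 -> lo=[7, 21, 25, 30] hi=[34, 43, 46] -> (len(lo)=4, len(hi)=3, max(lo)=30)
Step 8: insert 34 -> lo=[7, 21, 25, 30] hi=[34, 34, 43, 46] -> (len(lo)=4, len(hi)=4, max(lo)=30)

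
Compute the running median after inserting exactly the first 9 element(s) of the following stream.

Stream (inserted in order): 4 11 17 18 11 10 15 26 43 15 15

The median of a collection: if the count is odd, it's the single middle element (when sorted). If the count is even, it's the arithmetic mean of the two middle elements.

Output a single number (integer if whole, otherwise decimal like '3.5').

Step 1: insert 4 -> lo=[4] (size 1, max 4) hi=[] (size 0) -> median=4
Step 2: insert 11 -> lo=[4] (size 1, max 4) hi=[11] (size 1, min 11) -> median=7.5
Step 3: insert 17 -> lo=[4, 11] (size 2, max 11) hi=[17] (size 1, min 17) -> median=11
Step 4: insert 18 -> lo=[4, 11] (size 2, max 11) hi=[17, 18] (size 2, min 17) -> median=14
Step 5: insert 11 -> lo=[4, 11, 11] (size 3, max 11) hi=[17, 18] (size 2, min 17) -> median=11
Step 6: insert 10 -> lo=[4, 10, 11] (size 3, max 11) hi=[11, 17, 18] (size 3, min 11) -> median=11
Step 7: insert 15 -> lo=[4, 10, 11, 11] (size 4, max 11) hi=[15, 17, 18] (size 3, min 15) -> median=11
Step 8: insert 26 -> lo=[4, 10, 11, 11] (size 4, max 11) hi=[15, 17, 18, 26] (size 4, min 15) -> median=13
Step 9: insert 43 -> lo=[4, 10, 11, 11, 15] (size 5, max 15) hi=[17, 18, 26, 43] (size 4, min 17) -> median=15

Answer: 15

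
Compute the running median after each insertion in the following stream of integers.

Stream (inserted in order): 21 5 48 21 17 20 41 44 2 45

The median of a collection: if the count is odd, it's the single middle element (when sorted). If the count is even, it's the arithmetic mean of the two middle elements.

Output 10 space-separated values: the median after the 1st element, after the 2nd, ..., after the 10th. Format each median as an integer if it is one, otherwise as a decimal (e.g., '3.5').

Answer: 21 13 21 21 21 20.5 21 21 21 21

Derivation:
Step 1: insert 21 -> lo=[21] (size 1, max 21) hi=[] (size 0) -> median=21
Step 2: insert 5 -> lo=[5] (size 1, max 5) hi=[21] (size 1, min 21) -> median=13
Step 3: insert 48 -> lo=[5, 21] (size 2, max 21) hi=[48] (size 1, min 48) -> median=21
Step 4: insert 21 -> lo=[5, 21] (size 2, max 21) hi=[21, 48] (size 2, min 21) -> median=21
Step 5: insert 17 -> lo=[5, 17, 21] (size 3, max 21) hi=[21, 48] (size 2, min 21) -> median=21
Step 6: insert 20 -> lo=[5, 17, 20] (size 3, max 20) hi=[21, 21, 48] (size 3, min 21) -> median=20.5
Step 7: insert 41 -> lo=[5, 17, 20, 21] (size 4, max 21) hi=[21, 41, 48] (size 3, min 21) -> median=21
Step 8: insert 44 -> lo=[5, 17, 20, 21] (size 4, max 21) hi=[21, 41, 44, 48] (size 4, min 21) -> median=21
Step 9: insert 2 -> lo=[2, 5, 17, 20, 21] (size 5, max 21) hi=[21, 41, 44, 48] (size 4, min 21) -> median=21
Step 10: insert 45 -> lo=[2, 5, 17, 20, 21] (size 5, max 21) hi=[21, 41, 44, 45, 48] (size 5, min 21) -> median=21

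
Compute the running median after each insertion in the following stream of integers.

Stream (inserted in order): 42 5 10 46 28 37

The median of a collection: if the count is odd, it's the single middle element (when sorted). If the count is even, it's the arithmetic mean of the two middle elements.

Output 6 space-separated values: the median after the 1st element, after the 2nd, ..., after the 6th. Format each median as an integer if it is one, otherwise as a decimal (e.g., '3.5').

Step 1: insert 42 -> lo=[42] (size 1, max 42) hi=[] (size 0) -> median=42
Step 2: insert 5 -> lo=[5] (size 1, max 5) hi=[42] (size 1, min 42) -> median=23.5
Step 3: insert 10 -> lo=[5, 10] (size 2, max 10) hi=[42] (size 1, min 42) -> median=10
Step 4: insert 46 -> lo=[5, 10] (size 2, max 10) hi=[42, 46] (size 2, min 42) -> median=26
Step 5: insert 28 -> lo=[5, 10, 28] (size 3, max 28) hi=[42, 46] (size 2, min 42) -> median=28
Step 6: insert 37 -> lo=[5, 10, 28] (size 3, max 28) hi=[37, 42, 46] (size 3, min 37) -> median=32.5

Answer: 42 23.5 10 26 28 32.5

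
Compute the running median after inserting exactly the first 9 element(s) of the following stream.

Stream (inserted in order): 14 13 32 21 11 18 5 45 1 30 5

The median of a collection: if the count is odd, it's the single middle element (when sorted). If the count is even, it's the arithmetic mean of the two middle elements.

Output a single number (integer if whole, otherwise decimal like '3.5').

Answer: 14

Derivation:
Step 1: insert 14 -> lo=[14] (size 1, max 14) hi=[] (size 0) -> median=14
Step 2: insert 13 -> lo=[13] (size 1, max 13) hi=[14] (size 1, min 14) -> median=13.5
Step 3: insert 32 -> lo=[13, 14] (size 2, max 14) hi=[32] (size 1, min 32) -> median=14
Step 4: insert 21 -> lo=[13, 14] (size 2, max 14) hi=[21, 32] (size 2, min 21) -> median=17.5
Step 5: insert 11 -> lo=[11, 13, 14] (size 3, max 14) hi=[21, 32] (size 2, min 21) -> median=14
Step 6: insert 18 -> lo=[11, 13, 14] (size 3, max 14) hi=[18, 21, 32] (size 3, min 18) -> median=16
Step 7: insert 5 -> lo=[5, 11, 13, 14] (size 4, max 14) hi=[18, 21, 32] (size 3, min 18) -> median=14
Step 8: insert 45 -> lo=[5, 11, 13, 14] (size 4, max 14) hi=[18, 21, 32, 45] (size 4, min 18) -> median=16
Step 9: insert 1 -> lo=[1, 5, 11, 13, 14] (size 5, max 14) hi=[18, 21, 32, 45] (size 4, min 18) -> median=14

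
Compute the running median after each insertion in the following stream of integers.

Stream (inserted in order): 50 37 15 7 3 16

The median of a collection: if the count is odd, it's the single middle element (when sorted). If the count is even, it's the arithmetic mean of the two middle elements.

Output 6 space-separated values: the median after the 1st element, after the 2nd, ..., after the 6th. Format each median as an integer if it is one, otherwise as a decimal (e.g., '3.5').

Answer: 50 43.5 37 26 15 15.5

Derivation:
Step 1: insert 50 -> lo=[50] (size 1, max 50) hi=[] (size 0) -> median=50
Step 2: insert 37 -> lo=[37] (size 1, max 37) hi=[50] (size 1, min 50) -> median=43.5
Step 3: insert 15 -> lo=[15, 37] (size 2, max 37) hi=[50] (size 1, min 50) -> median=37
Step 4: insert 7 -> lo=[7, 15] (size 2, max 15) hi=[37, 50] (size 2, min 37) -> median=26
Step 5: insert 3 -> lo=[3, 7, 15] (size 3, max 15) hi=[37, 50] (size 2, min 37) -> median=15
Step 6: insert 16 -> lo=[3, 7, 15] (size 3, max 15) hi=[16, 37, 50] (size 3, min 16) -> median=15.5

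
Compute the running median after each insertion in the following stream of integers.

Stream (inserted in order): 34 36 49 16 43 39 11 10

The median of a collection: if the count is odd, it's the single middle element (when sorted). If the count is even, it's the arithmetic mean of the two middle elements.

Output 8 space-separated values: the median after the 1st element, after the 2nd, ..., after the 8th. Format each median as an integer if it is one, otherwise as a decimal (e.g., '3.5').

Step 1: insert 34 -> lo=[34] (size 1, max 34) hi=[] (size 0) -> median=34
Step 2: insert 36 -> lo=[34] (size 1, max 34) hi=[36] (size 1, min 36) -> median=35
Step 3: insert 49 -> lo=[34, 36] (size 2, max 36) hi=[49] (size 1, min 49) -> median=36
Step 4: insert 16 -> lo=[16, 34] (size 2, max 34) hi=[36, 49] (size 2, min 36) -> median=35
Step 5: insert 43 -> lo=[16, 34, 36] (size 3, max 36) hi=[43, 49] (size 2, min 43) -> median=36
Step 6: insert 39 -> lo=[16, 34, 36] (size 3, max 36) hi=[39, 43, 49] (size 3, min 39) -> median=37.5
Step 7: insert 11 -> lo=[11, 16, 34, 36] (size 4, max 36) hi=[39, 43, 49] (size 3, min 39) -> median=36
Step 8: insert 10 -> lo=[10, 11, 16, 34] (size 4, max 34) hi=[36, 39, 43, 49] (size 4, min 36) -> median=35

Answer: 34 35 36 35 36 37.5 36 35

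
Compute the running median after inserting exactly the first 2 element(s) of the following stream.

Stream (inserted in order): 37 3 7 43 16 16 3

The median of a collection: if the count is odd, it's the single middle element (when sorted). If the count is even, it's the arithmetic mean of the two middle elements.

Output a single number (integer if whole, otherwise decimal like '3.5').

Answer: 20

Derivation:
Step 1: insert 37 -> lo=[37] (size 1, max 37) hi=[] (size 0) -> median=37
Step 2: insert 3 -> lo=[3] (size 1, max 3) hi=[37] (size 1, min 37) -> median=20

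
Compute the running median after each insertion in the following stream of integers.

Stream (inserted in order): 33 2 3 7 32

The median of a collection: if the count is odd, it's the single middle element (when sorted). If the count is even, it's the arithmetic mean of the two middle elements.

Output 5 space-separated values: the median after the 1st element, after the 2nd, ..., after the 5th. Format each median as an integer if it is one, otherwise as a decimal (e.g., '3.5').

Step 1: insert 33 -> lo=[33] (size 1, max 33) hi=[] (size 0) -> median=33
Step 2: insert 2 -> lo=[2] (size 1, max 2) hi=[33] (size 1, min 33) -> median=17.5
Step 3: insert 3 -> lo=[2, 3] (size 2, max 3) hi=[33] (size 1, min 33) -> median=3
Step 4: insert 7 -> lo=[2, 3] (size 2, max 3) hi=[7, 33] (size 2, min 7) -> median=5
Step 5: insert 32 -> lo=[2, 3, 7] (size 3, max 7) hi=[32, 33] (size 2, min 32) -> median=7

Answer: 33 17.5 3 5 7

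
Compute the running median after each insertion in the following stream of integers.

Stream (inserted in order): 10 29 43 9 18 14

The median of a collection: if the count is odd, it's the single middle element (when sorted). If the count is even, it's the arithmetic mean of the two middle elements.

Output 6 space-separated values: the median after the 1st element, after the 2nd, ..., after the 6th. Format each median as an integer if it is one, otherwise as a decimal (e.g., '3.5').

Answer: 10 19.5 29 19.5 18 16

Derivation:
Step 1: insert 10 -> lo=[10] (size 1, max 10) hi=[] (size 0) -> median=10
Step 2: insert 29 -> lo=[10] (size 1, max 10) hi=[29] (size 1, min 29) -> median=19.5
Step 3: insert 43 -> lo=[10, 29] (size 2, max 29) hi=[43] (size 1, min 43) -> median=29
Step 4: insert 9 -> lo=[9, 10] (size 2, max 10) hi=[29, 43] (size 2, min 29) -> median=19.5
Step 5: insert 18 -> lo=[9, 10, 18] (size 3, max 18) hi=[29, 43] (size 2, min 29) -> median=18
Step 6: insert 14 -> lo=[9, 10, 14] (size 3, max 14) hi=[18, 29, 43] (size 3, min 18) -> median=16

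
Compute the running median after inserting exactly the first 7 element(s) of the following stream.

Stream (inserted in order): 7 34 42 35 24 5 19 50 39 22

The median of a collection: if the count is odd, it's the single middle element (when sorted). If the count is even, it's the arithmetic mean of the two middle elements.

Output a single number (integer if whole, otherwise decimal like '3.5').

Answer: 24

Derivation:
Step 1: insert 7 -> lo=[7] (size 1, max 7) hi=[] (size 0) -> median=7
Step 2: insert 34 -> lo=[7] (size 1, max 7) hi=[34] (size 1, min 34) -> median=20.5
Step 3: insert 42 -> lo=[7, 34] (size 2, max 34) hi=[42] (size 1, min 42) -> median=34
Step 4: insert 35 -> lo=[7, 34] (size 2, max 34) hi=[35, 42] (size 2, min 35) -> median=34.5
Step 5: insert 24 -> lo=[7, 24, 34] (size 3, max 34) hi=[35, 42] (size 2, min 35) -> median=34
Step 6: insert 5 -> lo=[5, 7, 24] (size 3, max 24) hi=[34, 35, 42] (size 3, min 34) -> median=29
Step 7: insert 19 -> lo=[5, 7, 19, 24] (size 4, max 24) hi=[34, 35, 42] (size 3, min 34) -> median=24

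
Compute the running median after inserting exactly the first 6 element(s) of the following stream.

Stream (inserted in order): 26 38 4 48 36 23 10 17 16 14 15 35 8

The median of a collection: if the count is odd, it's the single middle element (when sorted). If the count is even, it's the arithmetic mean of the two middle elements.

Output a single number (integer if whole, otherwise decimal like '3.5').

Step 1: insert 26 -> lo=[26] (size 1, max 26) hi=[] (size 0) -> median=26
Step 2: insert 38 -> lo=[26] (size 1, max 26) hi=[38] (size 1, min 38) -> median=32
Step 3: insert 4 -> lo=[4, 26] (size 2, max 26) hi=[38] (size 1, min 38) -> median=26
Step 4: insert 48 -> lo=[4, 26] (size 2, max 26) hi=[38, 48] (size 2, min 38) -> median=32
Step 5: insert 36 -> lo=[4, 26, 36] (size 3, max 36) hi=[38, 48] (size 2, min 38) -> median=36
Step 6: insert 23 -> lo=[4, 23, 26] (size 3, max 26) hi=[36, 38, 48] (size 3, min 36) -> median=31

Answer: 31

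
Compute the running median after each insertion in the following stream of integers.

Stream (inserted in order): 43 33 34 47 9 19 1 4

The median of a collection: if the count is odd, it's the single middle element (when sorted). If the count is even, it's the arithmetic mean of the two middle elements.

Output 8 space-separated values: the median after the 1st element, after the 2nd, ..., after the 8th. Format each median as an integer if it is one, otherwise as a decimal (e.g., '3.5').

Answer: 43 38 34 38.5 34 33.5 33 26

Derivation:
Step 1: insert 43 -> lo=[43] (size 1, max 43) hi=[] (size 0) -> median=43
Step 2: insert 33 -> lo=[33] (size 1, max 33) hi=[43] (size 1, min 43) -> median=38
Step 3: insert 34 -> lo=[33, 34] (size 2, max 34) hi=[43] (size 1, min 43) -> median=34
Step 4: insert 47 -> lo=[33, 34] (size 2, max 34) hi=[43, 47] (size 2, min 43) -> median=38.5
Step 5: insert 9 -> lo=[9, 33, 34] (size 3, max 34) hi=[43, 47] (size 2, min 43) -> median=34
Step 6: insert 19 -> lo=[9, 19, 33] (size 3, max 33) hi=[34, 43, 47] (size 3, min 34) -> median=33.5
Step 7: insert 1 -> lo=[1, 9, 19, 33] (size 4, max 33) hi=[34, 43, 47] (size 3, min 34) -> median=33
Step 8: insert 4 -> lo=[1, 4, 9, 19] (size 4, max 19) hi=[33, 34, 43, 47] (size 4, min 33) -> median=26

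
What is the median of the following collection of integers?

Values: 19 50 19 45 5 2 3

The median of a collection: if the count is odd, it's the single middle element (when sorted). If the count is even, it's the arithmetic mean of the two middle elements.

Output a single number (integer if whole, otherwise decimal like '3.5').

Step 1: insert 19 -> lo=[19] (size 1, max 19) hi=[] (size 0) -> median=19
Step 2: insert 50 -> lo=[19] (size 1, max 19) hi=[50] (size 1, min 50) -> median=34.5
Step 3: insert 19 -> lo=[19, 19] (size 2, max 19) hi=[50] (size 1, min 50) -> median=19
Step 4: insert 45 -> lo=[19, 19] (size 2, max 19) hi=[45, 50] (size 2, min 45) -> median=32
Step 5: insert 5 -> lo=[5, 19, 19] (size 3, max 19) hi=[45, 50] (size 2, min 45) -> median=19
Step 6: insert 2 -> lo=[2, 5, 19] (size 3, max 19) hi=[19, 45, 50] (size 3, min 19) -> median=19
Step 7: insert 3 -> lo=[2, 3, 5, 19] (size 4, max 19) hi=[19, 45, 50] (size 3, min 19) -> median=19

Answer: 19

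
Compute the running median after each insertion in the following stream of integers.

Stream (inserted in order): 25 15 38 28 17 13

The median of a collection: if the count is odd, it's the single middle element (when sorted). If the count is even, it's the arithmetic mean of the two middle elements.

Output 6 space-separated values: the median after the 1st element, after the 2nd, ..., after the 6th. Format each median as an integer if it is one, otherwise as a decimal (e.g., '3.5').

Answer: 25 20 25 26.5 25 21

Derivation:
Step 1: insert 25 -> lo=[25] (size 1, max 25) hi=[] (size 0) -> median=25
Step 2: insert 15 -> lo=[15] (size 1, max 15) hi=[25] (size 1, min 25) -> median=20
Step 3: insert 38 -> lo=[15, 25] (size 2, max 25) hi=[38] (size 1, min 38) -> median=25
Step 4: insert 28 -> lo=[15, 25] (size 2, max 25) hi=[28, 38] (size 2, min 28) -> median=26.5
Step 5: insert 17 -> lo=[15, 17, 25] (size 3, max 25) hi=[28, 38] (size 2, min 28) -> median=25
Step 6: insert 13 -> lo=[13, 15, 17] (size 3, max 17) hi=[25, 28, 38] (size 3, min 25) -> median=21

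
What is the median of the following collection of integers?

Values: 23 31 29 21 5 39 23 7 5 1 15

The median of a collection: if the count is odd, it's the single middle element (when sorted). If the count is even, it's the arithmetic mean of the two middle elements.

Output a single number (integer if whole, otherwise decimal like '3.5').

Step 1: insert 23 -> lo=[23] (size 1, max 23) hi=[] (size 0) -> median=23
Step 2: insert 31 -> lo=[23] (size 1, max 23) hi=[31] (size 1, min 31) -> median=27
Step 3: insert 29 -> lo=[23, 29] (size 2, max 29) hi=[31] (size 1, min 31) -> median=29
Step 4: insert 21 -> lo=[21, 23] (size 2, max 23) hi=[29, 31] (size 2, min 29) -> median=26
Step 5: insert 5 -> lo=[5, 21, 23] (size 3, max 23) hi=[29, 31] (size 2, min 29) -> median=23
Step 6: insert 39 -> lo=[5, 21, 23] (size 3, max 23) hi=[29, 31, 39] (size 3, min 29) -> median=26
Step 7: insert 23 -> lo=[5, 21, 23, 23] (size 4, max 23) hi=[29, 31, 39] (size 3, min 29) -> median=23
Step 8: insert 7 -> lo=[5, 7, 21, 23] (size 4, max 23) hi=[23, 29, 31, 39] (size 4, min 23) -> median=23
Step 9: insert 5 -> lo=[5, 5, 7, 21, 23] (size 5, max 23) hi=[23, 29, 31, 39] (size 4, min 23) -> median=23
Step 10: insert 1 -> lo=[1, 5, 5, 7, 21] (size 5, max 21) hi=[23, 23, 29, 31, 39] (size 5, min 23) -> median=22
Step 11: insert 15 -> lo=[1, 5, 5, 7, 15, 21] (size 6, max 21) hi=[23, 23, 29, 31, 39] (size 5, min 23) -> median=21

Answer: 21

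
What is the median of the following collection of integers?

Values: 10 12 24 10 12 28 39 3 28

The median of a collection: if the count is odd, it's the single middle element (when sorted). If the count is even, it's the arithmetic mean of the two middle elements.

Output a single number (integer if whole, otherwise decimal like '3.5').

Step 1: insert 10 -> lo=[10] (size 1, max 10) hi=[] (size 0) -> median=10
Step 2: insert 12 -> lo=[10] (size 1, max 10) hi=[12] (size 1, min 12) -> median=11
Step 3: insert 24 -> lo=[10, 12] (size 2, max 12) hi=[24] (size 1, min 24) -> median=12
Step 4: insert 10 -> lo=[10, 10] (size 2, max 10) hi=[12, 24] (size 2, min 12) -> median=11
Step 5: insert 12 -> lo=[10, 10, 12] (size 3, max 12) hi=[12, 24] (size 2, min 12) -> median=12
Step 6: insert 28 -> lo=[10, 10, 12] (size 3, max 12) hi=[12, 24, 28] (size 3, min 12) -> median=12
Step 7: insert 39 -> lo=[10, 10, 12, 12] (size 4, max 12) hi=[24, 28, 39] (size 3, min 24) -> median=12
Step 8: insert 3 -> lo=[3, 10, 10, 12] (size 4, max 12) hi=[12, 24, 28, 39] (size 4, min 12) -> median=12
Step 9: insert 28 -> lo=[3, 10, 10, 12, 12] (size 5, max 12) hi=[24, 28, 28, 39] (size 4, min 24) -> median=12

Answer: 12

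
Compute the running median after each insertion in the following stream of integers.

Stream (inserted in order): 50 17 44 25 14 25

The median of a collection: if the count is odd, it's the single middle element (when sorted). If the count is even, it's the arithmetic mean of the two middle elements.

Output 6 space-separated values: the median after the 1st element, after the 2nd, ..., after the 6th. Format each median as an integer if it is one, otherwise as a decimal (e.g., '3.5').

Step 1: insert 50 -> lo=[50] (size 1, max 50) hi=[] (size 0) -> median=50
Step 2: insert 17 -> lo=[17] (size 1, max 17) hi=[50] (size 1, min 50) -> median=33.5
Step 3: insert 44 -> lo=[17, 44] (size 2, max 44) hi=[50] (size 1, min 50) -> median=44
Step 4: insert 25 -> lo=[17, 25] (size 2, max 25) hi=[44, 50] (size 2, min 44) -> median=34.5
Step 5: insert 14 -> lo=[14, 17, 25] (size 3, max 25) hi=[44, 50] (size 2, min 44) -> median=25
Step 6: insert 25 -> lo=[14, 17, 25] (size 3, max 25) hi=[25, 44, 50] (size 3, min 25) -> median=25

Answer: 50 33.5 44 34.5 25 25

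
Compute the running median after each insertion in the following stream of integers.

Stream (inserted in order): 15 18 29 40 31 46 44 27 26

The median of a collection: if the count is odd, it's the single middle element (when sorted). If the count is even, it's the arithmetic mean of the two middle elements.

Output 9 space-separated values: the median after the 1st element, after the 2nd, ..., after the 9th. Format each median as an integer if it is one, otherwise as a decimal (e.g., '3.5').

Answer: 15 16.5 18 23.5 29 30 31 30 29

Derivation:
Step 1: insert 15 -> lo=[15] (size 1, max 15) hi=[] (size 0) -> median=15
Step 2: insert 18 -> lo=[15] (size 1, max 15) hi=[18] (size 1, min 18) -> median=16.5
Step 3: insert 29 -> lo=[15, 18] (size 2, max 18) hi=[29] (size 1, min 29) -> median=18
Step 4: insert 40 -> lo=[15, 18] (size 2, max 18) hi=[29, 40] (size 2, min 29) -> median=23.5
Step 5: insert 31 -> lo=[15, 18, 29] (size 3, max 29) hi=[31, 40] (size 2, min 31) -> median=29
Step 6: insert 46 -> lo=[15, 18, 29] (size 3, max 29) hi=[31, 40, 46] (size 3, min 31) -> median=30
Step 7: insert 44 -> lo=[15, 18, 29, 31] (size 4, max 31) hi=[40, 44, 46] (size 3, min 40) -> median=31
Step 8: insert 27 -> lo=[15, 18, 27, 29] (size 4, max 29) hi=[31, 40, 44, 46] (size 4, min 31) -> median=30
Step 9: insert 26 -> lo=[15, 18, 26, 27, 29] (size 5, max 29) hi=[31, 40, 44, 46] (size 4, min 31) -> median=29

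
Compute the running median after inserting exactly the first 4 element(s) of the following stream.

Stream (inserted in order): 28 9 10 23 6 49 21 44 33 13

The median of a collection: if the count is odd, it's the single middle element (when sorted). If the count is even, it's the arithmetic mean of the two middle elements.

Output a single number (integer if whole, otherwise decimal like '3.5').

Answer: 16.5

Derivation:
Step 1: insert 28 -> lo=[28] (size 1, max 28) hi=[] (size 0) -> median=28
Step 2: insert 9 -> lo=[9] (size 1, max 9) hi=[28] (size 1, min 28) -> median=18.5
Step 3: insert 10 -> lo=[9, 10] (size 2, max 10) hi=[28] (size 1, min 28) -> median=10
Step 4: insert 23 -> lo=[9, 10] (size 2, max 10) hi=[23, 28] (size 2, min 23) -> median=16.5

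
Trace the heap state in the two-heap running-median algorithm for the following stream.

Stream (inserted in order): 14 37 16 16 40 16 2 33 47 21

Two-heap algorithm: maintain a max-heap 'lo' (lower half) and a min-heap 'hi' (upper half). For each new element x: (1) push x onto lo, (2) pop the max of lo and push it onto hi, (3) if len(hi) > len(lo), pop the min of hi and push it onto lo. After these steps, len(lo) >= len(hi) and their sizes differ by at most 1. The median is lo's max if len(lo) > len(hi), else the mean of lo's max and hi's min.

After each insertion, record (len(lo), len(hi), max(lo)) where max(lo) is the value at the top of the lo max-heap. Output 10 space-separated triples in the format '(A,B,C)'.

Step 1: insert 14 -> lo=[14] hi=[] -> (len(lo)=1, len(hi)=0, max(lo)=14)
Step 2: insert 37 -> lo=[14] hi=[37] -> (len(lo)=1, len(hi)=1, max(lo)=14)
Step 3: insert 16 -> lo=[14, 16] hi=[37] -> (len(lo)=2, len(hi)=1, max(lo)=16)
Step 4: insert 16 -> lo=[14, 16] hi=[16, 37] -> (len(lo)=2, len(hi)=2, max(lo)=16)
Step 5: insert 40 -> lo=[14, 16, 16] hi=[37, 40] -> (len(lo)=3, len(hi)=2, max(lo)=16)
Step 6: insert 16 -> lo=[14, 16, 16] hi=[16, 37, 40] -> (len(lo)=3, len(hi)=3, max(lo)=16)
Step 7: insert 2 -> lo=[2, 14, 16, 16] hi=[16, 37, 40] -> (len(lo)=4, len(hi)=3, max(lo)=16)
Step 8: insert 33 -> lo=[2, 14, 16, 16] hi=[16, 33, 37, 40] -> (len(lo)=4, len(hi)=4, max(lo)=16)
Step 9: insert 47 -> lo=[2, 14, 16, 16, 16] hi=[33, 37, 40, 47] -> (len(lo)=5, len(hi)=4, max(lo)=16)
Step 10: insert 21 -> lo=[2, 14, 16, 16, 16] hi=[21, 33, 37, 40, 47] -> (len(lo)=5, len(hi)=5, max(lo)=16)

Answer: (1,0,14) (1,1,14) (2,1,16) (2,2,16) (3,2,16) (3,3,16) (4,3,16) (4,4,16) (5,4,16) (5,5,16)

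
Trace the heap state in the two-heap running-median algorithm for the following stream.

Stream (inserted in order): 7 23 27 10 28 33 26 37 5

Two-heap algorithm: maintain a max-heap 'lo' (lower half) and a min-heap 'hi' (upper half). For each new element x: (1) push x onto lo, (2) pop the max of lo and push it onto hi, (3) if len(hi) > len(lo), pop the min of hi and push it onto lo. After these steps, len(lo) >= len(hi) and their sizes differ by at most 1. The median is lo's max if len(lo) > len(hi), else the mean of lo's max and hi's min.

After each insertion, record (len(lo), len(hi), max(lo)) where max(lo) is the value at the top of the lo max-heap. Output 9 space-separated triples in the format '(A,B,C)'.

Answer: (1,0,7) (1,1,7) (2,1,23) (2,2,10) (3,2,23) (3,3,23) (4,3,26) (4,4,26) (5,4,26)

Derivation:
Step 1: insert 7 -> lo=[7] hi=[] -> (len(lo)=1, len(hi)=0, max(lo)=7)
Step 2: insert 23 -> lo=[7] hi=[23] -> (len(lo)=1, len(hi)=1, max(lo)=7)
Step 3: insert 27 -> lo=[7, 23] hi=[27] -> (len(lo)=2, len(hi)=1, max(lo)=23)
Step 4: insert 10 -> lo=[7, 10] hi=[23, 27] -> (len(lo)=2, len(hi)=2, max(lo)=10)
Step 5: insert 28 -> lo=[7, 10, 23] hi=[27, 28] -> (len(lo)=3, len(hi)=2, max(lo)=23)
Step 6: insert 33 -> lo=[7, 10, 23] hi=[27, 28, 33] -> (len(lo)=3, len(hi)=3, max(lo)=23)
Step 7: insert 26 -> lo=[7, 10, 23, 26] hi=[27, 28, 33] -> (len(lo)=4, len(hi)=3, max(lo)=26)
Step 8: insert 37 -> lo=[7, 10, 23, 26] hi=[27, 28, 33, 37] -> (len(lo)=4, len(hi)=4, max(lo)=26)
Step 9: insert 5 -> lo=[5, 7, 10, 23, 26] hi=[27, 28, 33, 37] -> (len(lo)=5, len(hi)=4, max(lo)=26)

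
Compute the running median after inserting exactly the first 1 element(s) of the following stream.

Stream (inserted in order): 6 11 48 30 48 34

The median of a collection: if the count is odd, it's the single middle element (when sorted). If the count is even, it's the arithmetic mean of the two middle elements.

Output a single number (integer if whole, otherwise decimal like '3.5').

Step 1: insert 6 -> lo=[6] (size 1, max 6) hi=[] (size 0) -> median=6

Answer: 6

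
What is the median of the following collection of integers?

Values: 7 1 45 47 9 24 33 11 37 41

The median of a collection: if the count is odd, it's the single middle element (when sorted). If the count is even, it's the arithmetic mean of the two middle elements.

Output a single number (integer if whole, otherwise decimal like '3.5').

Step 1: insert 7 -> lo=[7] (size 1, max 7) hi=[] (size 0) -> median=7
Step 2: insert 1 -> lo=[1] (size 1, max 1) hi=[7] (size 1, min 7) -> median=4
Step 3: insert 45 -> lo=[1, 7] (size 2, max 7) hi=[45] (size 1, min 45) -> median=7
Step 4: insert 47 -> lo=[1, 7] (size 2, max 7) hi=[45, 47] (size 2, min 45) -> median=26
Step 5: insert 9 -> lo=[1, 7, 9] (size 3, max 9) hi=[45, 47] (size 2, min 45) -> median=9
Step 6: insert 24 -> lo=[1, 7, 9] (size 3, max 9) hi=[24, 45, 47] (size 3, min 24) -> median=16.5
Step 7: insert 33 -> lo=[1, 7, 9, 24] (size 4, max 24) hi=[33, 45, 47] (size 3, min 33) -> median=24
Step 8: insert 11 -> lo=[1, 7, 9, 11] (size 4, max 11) hi=[24, 33, 45, 47] (size 4, min 24) -> median=17.5
Step 9: insert 37 -> lo=[1, 7, 9, 11, 24] (size 5, max 24) hi=[33, 37, 45, 47] (size 4, min 33) -> median=24
Step 10: insert 41 -> lo=[1, 7, 9, 11, 24] (size 5, max 24) hi=[33, 37, 41, 45, 47] (size 5, min 33) -> median=28.5

Answer: 28.5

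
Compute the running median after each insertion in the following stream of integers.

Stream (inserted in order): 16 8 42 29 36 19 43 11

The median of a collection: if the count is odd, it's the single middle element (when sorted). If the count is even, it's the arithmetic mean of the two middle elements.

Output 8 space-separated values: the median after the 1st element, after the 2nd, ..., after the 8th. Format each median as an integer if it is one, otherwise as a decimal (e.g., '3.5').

Answer: 16 12 16 22.5 29 24 29 24

Derivation:
Step 1: insert 16 -> lo=[16] (size 1, max 16) hi=[] (size 0) -> median=16
Step 2: insert 8 -> lo=[8] (size 1, max 8) hi=[16] (size 1, min 16) -> median=12
Step 3: insert 42 -> lo=[8, 16] (size 2, max 16) hi=[42] (size 1, min 42) -> median=16
Step 4: insert 29 -> lo=[8, 16] (size 2, max 16) hi=[29, 42] (size 2, min 29) -> median=22.5
Step 5: insert 36 -> lo=[8, 16, 29] (size 3, max 29) hi=[36, 42] (size 2, min 36) -> median=29
Step 6: insert 19 -> lo=[8, 16, 19] (size 3, max 19) hi=[29, 36, 42] (size 3, min 29) -> median=24
Step 7: insert 43 -> lo=[8, 16, 19, 29] (size 4, max 29) hi=[36, 42, 43] (size 3, min 36) -> median=29
Step 8: insert 11 -> lo=[8, 11, 16, 19] (size 4, max 19) hi=[29, 36, 42, 43] (size 4, min 29) -> median=24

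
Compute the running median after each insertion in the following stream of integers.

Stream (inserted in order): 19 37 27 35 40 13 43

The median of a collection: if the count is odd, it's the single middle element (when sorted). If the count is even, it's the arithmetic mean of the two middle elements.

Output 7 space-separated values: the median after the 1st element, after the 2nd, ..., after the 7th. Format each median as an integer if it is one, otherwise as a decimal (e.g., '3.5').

Step 1: insert 19 -> lo=[19] (size 1, max 19) hi=[] (size 0) -> median=19
Step 2: insert 37 -> lo=[19] (size 1, max 19) hi=[37] (size 1, min 37) -> median=28
Step 3: insert 27 -> lo=[19, 27] (size 2, max 27) hi=[37] (size 1, min 37) -> median=27
Step 4: insert 35 -> lo=[19, 27] (size 2, max 27) hi=[35, 37] (size 2, min 35) -> median=31
Step 5: insert 40 -> lo=[19, 27, 35] (size 3, max 35) hi=[37, 40] (size 2, min 37) -> median=35
Step 6: insert 13 -> lo=[13, 19, 27] (size 3, max 27) hi=[35, 37, 40] (size 3, min 35) -> median=31
Step 7: insert 43 -> lo=[13, 19, 27, 35] (size 4, max 35) hi=[37, 40, 43] (size 3, min 37) -> median=35

Answer: 19 28 27 31 35 31 35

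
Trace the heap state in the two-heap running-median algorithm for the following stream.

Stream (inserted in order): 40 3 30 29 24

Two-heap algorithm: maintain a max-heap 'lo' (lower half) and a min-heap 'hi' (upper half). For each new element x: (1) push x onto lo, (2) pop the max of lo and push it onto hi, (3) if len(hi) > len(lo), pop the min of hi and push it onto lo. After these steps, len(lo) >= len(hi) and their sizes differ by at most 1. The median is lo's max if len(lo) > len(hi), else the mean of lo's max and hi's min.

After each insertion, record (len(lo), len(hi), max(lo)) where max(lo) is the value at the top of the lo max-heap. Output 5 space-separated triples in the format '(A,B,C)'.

Answer: (1,0,40) (1,1,3) (2,1,30) (2,2,29) (3,2,29)

Derivation:
Step 1: insert 40 -> lo=[40] hi=[] -> (len(lo)=1, len(hi)=0, max(lo)=40)
Step 2: insert 3 -> lo=[3] hi=[40] -> (len(lo)=1, len(hi)=1, max(lo)=3)
Step 3: insert 30 -> lo=[3, 30] hi=[40] -> (len(lo)=2, len(hi)=1, max(lo)=30)
Step 4: insert 29 -> lo=[3, 29] hi=[30, 40] -> (len(lo)=2, len(hi)=2, max(lo)=29)
Step 5: insert 24 -> lo=[3, 24, 29] hi=[30, 40] -> (len(lo)=3, len(hi)=2, max(lo)=29)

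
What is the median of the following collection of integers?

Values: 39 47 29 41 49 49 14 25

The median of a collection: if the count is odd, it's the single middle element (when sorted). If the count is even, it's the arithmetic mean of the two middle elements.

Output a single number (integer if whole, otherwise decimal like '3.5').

Step 1: insert 39 -> lo=[39] (size 1, max 39) hi=[] (size 0) -> median=39
Step 2: insert 47 -> lo=[39] (size 1, max 39) hi=[47] (size 1, min 47) -> median=43
Step 3: insert 29 -> lo=[29, 39] (size 2, max 39) hi=[47] (size 1, min 47) -> median=39
Step 4: insert 41 -> lo=[29, 39] (size 2, max 39) hi=[41, 47] (size 2, min 41) -> median=40
Step 5: insert 49 -> lo=[29, 39, 41] (size 3, max 41) hi=[47, 49] (size 2, min 47) -> median=41
Step 6: insert 49 -> lo=[29, 39, 41] (size 3, max 41) hi=[47, 49, 49] (size 3, min 47) -> median=44
Step 7: insert 14 -> lo=[14, 29, 39, 41] (size 4, max 41) hi=[47, 49, 49] (size 3, min 47) -> median=41
Step 8: insert 25 -> lo=[14, 25, 29, 39] (size 4, max 39) hi=[41, 47, 49, 49] (size 4, min 41) -> median=40

Answer: 40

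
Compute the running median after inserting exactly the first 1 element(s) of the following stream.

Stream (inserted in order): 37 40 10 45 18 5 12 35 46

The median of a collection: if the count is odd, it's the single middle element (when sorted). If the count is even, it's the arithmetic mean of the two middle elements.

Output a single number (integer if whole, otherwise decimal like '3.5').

Answer: 37

Derivation:
Step 1: insert 37 -> lo=[37] (size 1, max 37) hi=[] (size 0) -> median=37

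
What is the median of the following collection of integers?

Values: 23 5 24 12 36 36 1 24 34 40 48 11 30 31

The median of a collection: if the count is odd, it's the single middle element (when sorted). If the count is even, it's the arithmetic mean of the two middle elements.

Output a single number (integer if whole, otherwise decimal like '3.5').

Answer: 27

Derivation:
Step 1: insert 23 -> lo=[23] (size 1, max 23) hi=[] (size 0) -> median=23
Step 2: insert 5 -> lo=[5] (size 1, max 5) hi=[23] (size 1, min 23) -> median=14
Step 3: insert 24 -> lo=[5, 23] (size 2, max 23) hi=[24] (size 1, min 24) -> median=23
Step 4: insert 12 -> lo=[5, 12] (size 2, max 12) hi=[23, 24] (size 2, min 23) -> median=17.5
Step 5: insert 36 -> lo=[5, 12, 23] (size 3, max 23) hi=[24, 36] (size 2, min 24) -> median=23
Step 6: insert 36 -> lo=[5, 12, 23] (size 3, max 23) hi=[24, 36, 36] (size 3, min 24) -> median=23.5
Step 7: insert 1 -> lo=[1, 5, 12, 23] (size 4, max 23) hi=[24, 36, 36] (size 3, min 24) -> median=23
Step 8: insert 24 -> lo=[1, 5, 12, 23] (size 4, max 23) hi=[24, 24, 36, 36] (size 4, min 24) -> median=23.5
Step 9: insert 34 -> lo=[1, 5, 12, 23, 24] (size 5, max 24) hi=[24, 34, 36, 36] (size 4, min 24) -> median=24
Step 10: insert 40 -> lo=[1, 5, 12, 23, 24] (size 5, max 24) hi=[24, 34, 36, 36, 40] (size 5, min 24) -> median=24
Step 11: insert 48 -> lo=[1, 5, 12, 23, 24, 24] (size 6, max 24) hi=[34, 36, 36, 40, 48] (size 5, min 34) -> median=24
Step 12: insert 11 -> lo=[1, 5, 11, 12, 23, 24] (size 6, max 24) hi=[24, 34, 36, 36, 40, 48] (size 6, min 24) -> median=24
Step 13: insert 30 -> lo=[1, 5, 11, 12, 23, 24, 24] (size 7, max 24) hi=[30, 34, 36, 36, 40, 48] (size 6, min 30) -> median=24
Step 14: insert 31 -> lo=[1, 5, 11, 12, 23, 24, 24] (size 7, max 24) hi=[30, 31, 34, 36, 36, 40, 48] (size 7, min 30) -> median=27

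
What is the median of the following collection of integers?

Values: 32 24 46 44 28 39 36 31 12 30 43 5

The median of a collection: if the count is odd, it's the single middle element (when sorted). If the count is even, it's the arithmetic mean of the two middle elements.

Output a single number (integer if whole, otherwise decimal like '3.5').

Answer: 31.5

Derivation:
Step 1: insert 32 -> lo=[32] (size 1, max 32) hi=[] (size 0) -> median=32
Step 2: insert 24 -> lo=[24] (size 1, max 24) hi=[32] (size 1, min 32) -> median=28
Step 3: insert 46 -> lo=[24, 32] (size 2, max 32) hi=[46] (size 1, min 46) -> median=32
Step 4: insert 44 -> lo=[24, 32] (size 2, max 32) hi=[44, 46] (size 2, min 44) -> median=38
Step 5: insert 28 -> lo=[24, 28, 32] (size 3, max 32) hi=[44, 46] (size 2, min 44) -> median=32
Step 6: insert 39 -> lo=[24, 28, 32] (size 3, max 32) hi=[39, 44, 46] (size 3, min 39) -> median=35.5
Step 7: insert 36 -> lo=[24, 28, 32, 36] (size 4, max 36) hi=[39, 44, 46] (size 3, min 39) -> median=36
Step 8: insert 31 -> lo=[24, 28, 31, 32] (size 4, max 32) hi=[36, 39, 44, 46] (size 4, min 36) -> median=34
Step 9: insert 12 -> lo=[12, 24, 28, 31, 32] (size 5, max 32) hi=[36, 39, 44, 46] (size 4, min 36) -> median=32
Step 10: insert 30 -> lo=[12, 24, 28, 30, 31] (size 5, max 31) hi=[32, 36, 39, 44, 46] (size 5, min 32) -> median=31.5
Step 11: insert 43 -> lo=[12, 24, 28, 30, 31, 32] (size 6, max 32) hi=[36, 39, 43, 44, 46] (size 5, min 36) -> median=32
Step 12: insert 5 -> lo=[5, 12, 24, 28, 30, 31] (size 6, max 31) hi=[32, 36, 39, 43, 44, 46] (size 6, min 32) -> median=31.5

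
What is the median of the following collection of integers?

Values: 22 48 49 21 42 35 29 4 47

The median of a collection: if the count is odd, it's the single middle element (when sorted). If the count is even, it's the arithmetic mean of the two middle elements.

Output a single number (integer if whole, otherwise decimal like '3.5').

Step 1: insert 22 -> lo=[22] (size 1, max 22) hi=[] (size 0) -> median=22
Step 2: insert 48 -> lo=[22] (size 1, max 22) hi=[48] (size 1, min 48) -> median=35
Step 3: insert 49 -> lo=[22, 48] (size 2, max 48) hi=[49] (size 1, min 49) -> median=48
Step 4: insert 21 -> lo=[21, 22] (size 2, max 22) hi=[48, 49] (size 2, min 48) -> median=35
Step 5: insert 42 -> lo=[21, 22, 42] (size 3, max 42) hi=[48, 49] (size 2, min 48) -> median=42
Step 6: insert 35 -> lo=[21, 22, 35] (size 3, max 35) hi=[42, 48, 49] (size 3, min 42) -> median=38.5
Step 7: insert 29 -> lo=[21, 22, 29, 35] (size 4, max 35) hi=[42, 48, 49] (size 3, min 42) -> median=35
Step 8: insert 4 -> lo=[4, 21, 22, 29] (size 4, max 29) hi=[35, 42, 48, 49] (size 4, min 35) -> median=32
Step 9: insert 47 -> lo=[4, 21, 22, 29, 35] (size 5, max 35) hi=[42, 47, 48, 49] (size 4, min 42) -> median=35

Answer: 35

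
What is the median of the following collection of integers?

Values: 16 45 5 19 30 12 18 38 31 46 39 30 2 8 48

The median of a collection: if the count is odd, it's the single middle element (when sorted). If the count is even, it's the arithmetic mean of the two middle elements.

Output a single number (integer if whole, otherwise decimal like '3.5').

Step 1: insert 16 -> lo=[16] (size 1, max 16) hi=[] (size 0) -> median=16
Step 2: insert 45 -> lo=[16] (size 1, max 16) hi=[45] (size 1, min 45) -> median=30.5
Step 3: insert 5 -> lo=[5, 16] (size 2, max 16) hi=[45] (size 1, min 45) -> median=16
Step 4: insert 19 -> lo=[5, 16] (size 2, max 16) hi=[19, 45] (size 2, min 19) -> median=17.5
Step 5: insert 30 -> lo=[5, 16, 19] (size 3, max 19) hi=[30, 45] (size 2, min 30) -> median=19
Step 6: insert 12 -> lo=[5, 12, 16] (size 3, max 16) hi=[19, 30, 45] (size 3, min 19) -> median=17.5
Step 7: insert 18 -> lo=[5, 12, 16, 18] (size 4, max 18) hi=[19, 30, 45] (size 3, min 19) -> median=18
Step 8: insert 38 -> lo=[5, 12, 16, 18] (size 4, max 18) hi=[19, 30, 38, 45] (size 4, min 19) -> median=18.5
Step 9: insert 31 -> lo=[5, 12, 16, 18, 19] (size 5, max 19) hi=[30, 31, 38, 45] (size 4, min 30) -> median=19
Step 10: insert 46 -> lo=[5, 12, 16, 18, 19] (size 5, max 19) hi=[30, 31, 38, 45, 46] (size 5, min 30) -> median=24.5
Step 11: insert 39 -> lo=[5, 12, 16, 18, 19, 30] (size 6, max 30) hi=[31, 38, 39, 45, 46] (size 5, min 31) -> median=30
Step 12: insert 30 -> lo=[5, 12, 16, 18, 19, 30] (size 6, max 30) hi=[30, 31, 38, 39, 45, 46] (size 6, min 30) -> median=30
Step 13: insert 2 -> lo=[2, 5, 12, 16, 18, 19, 30] (size 7, max 30) hi=[30, 31, 38, 39, 45, 46] (size 6, min 30) -> median=30
Step 14: insert 8 -> lo=[2, 5, 8, 12, 16, 18, 19] (size 7, max 19) hi=[30, 30, 31, 38, 39, 45, 46] (size 7, min 30) -> median=24.5
Step 15: insert 48 -> lo=[2, 5, 8, 12, 16, 18, 19, 30] (size 8, max 30) hi=[30, 31, 38, 39, 45, 46, 48] (size 7, min 30) -> median=30

Answer: 30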